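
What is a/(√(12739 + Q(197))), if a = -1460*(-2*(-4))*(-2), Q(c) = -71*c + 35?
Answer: -23360*I*√1213/1213 ≈ -670.72*I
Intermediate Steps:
Q(c) = 35 - 71*c
a = 23360 (a = -11680*(-2) = -1460*(-16) = 23360)
a/(√(12739 + Q(197))) = 23360/(√(12739 + (35 - 71*197))) = 23360/(√(12739 + (35 - 13987))) = 23360/(√(12739 - 13952)) = 23360/(√(-1213)) = 23360/((I*√1213)) = 23360*(-I*√1213/1213) = -23360*I*√1213/1213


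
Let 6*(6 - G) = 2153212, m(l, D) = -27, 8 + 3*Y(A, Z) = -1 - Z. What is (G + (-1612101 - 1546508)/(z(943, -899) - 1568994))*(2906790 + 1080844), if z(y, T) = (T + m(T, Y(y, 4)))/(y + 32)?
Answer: -3283662811208049988571/2294655114 ≈ -1.4310e+12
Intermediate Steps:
Y(A, Z) = -3 - Z/3 (Y(A, Z) = -8/3 + (-1 - Z)/3 = -8/3 + (-1/3 - Z/3) = -3 - Z/3)
G = -1076588/3 (G = 6 - 1/6*2153212 = 6 - 1076606/3 = -1076588/3 ≈ -3.5886e+5)
z(y, T) = (-27 + T)/(32 + y) (z(y, T) = (T - 27)/(y + 32) = (-27 + T)/(32 + y))
(G + (-1612101 - 1546508)/(z(943, -899) - 1568994))*(2906790 + 1080844) = (-1076588/3 + (-1612101 - 1546508)/((-27 - 899)/(32 + 943) - 1568994))*(2906790 + 1080844) = (-1076588/3 - 3158609/(-926/975 - 1568994))*3987634 = (-1076588/3 - 3158609/(-1529770076/975))*3987634 = (-1076588/3 - 3158609*(-975/1529770076))*3987634 = (-1076588/3 + 3079643775/1529770076)*3987634 = -1646922867649363/4589310228*3987634 = -3283662811208049988571/2294655114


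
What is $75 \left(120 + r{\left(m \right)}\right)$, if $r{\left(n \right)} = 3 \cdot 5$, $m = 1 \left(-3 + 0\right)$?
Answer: $10125$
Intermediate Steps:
$m = -3$ ($m = 1 \left(-3\right) = -3$)
$r{\left(n \right)} = 15$
$75 \left(120 + r{\left(m \right)}\right) = 75 \left(120 + 15\right) = 75 \cdot 135 = 10125$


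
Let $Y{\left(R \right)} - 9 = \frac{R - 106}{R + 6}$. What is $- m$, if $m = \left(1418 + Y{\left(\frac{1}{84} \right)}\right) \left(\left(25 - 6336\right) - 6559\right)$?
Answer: $\frac{1831998168}{101} \approx 1.8139 \cdot 10^{7}$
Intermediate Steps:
$Y{\left(R \right)} = 9 + \frac{-106 + R}{6 + R}$ ($Y{\left(R \right)} = 9 + \frac{R - 106}{R + 6} = 9 + \frac{-106 + R}{6 + R}$)
$m = - \frac{1831998168}{101}$ ($m = \left(1418 + \frac{2 \left(-26 + \frac{5}{84}\right)}{6 + \frac{1}{84}}\right) \left(\left(25 - 6336\right) - 6559\right) = \left(1418 + \frac{2 \left(-26 + 5 \cdot \frac{1}{84}\right)}{6 + \frac{1}{84}}\right) \left(\left(25 - 6336\right) - 6559\right) = \left(1418 + \frac{2 \left(-26 + \frac{5}{84}\right)}{\frac{505}{84}}\right) \left(-6311 - 6559\right) = \left(1418 + 2 \cdot \frac{84}{505} \left(- \frac{2179}{84}\right)\right) \left(-12870\right) = \left(1418 - \frac{4358}{505}\right) \left(-12870\right) = \frac{711732}{505} \left(-12870\right) = - \frac{1831998168}{101} \approx -1.8139 \cdot 10^{7}$)
$- m = \left(-1\right) \left(- \frac{1831998168}{101}\right) = \frac{1831998168}{101}$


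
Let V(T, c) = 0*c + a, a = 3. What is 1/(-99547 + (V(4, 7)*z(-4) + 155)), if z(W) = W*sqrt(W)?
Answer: -1553/154355785 + 3*I/1234846280 ≈ -1.0061e-5 + 2.4295e-9*I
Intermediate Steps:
V(T, c) = 3 (V(T, c) = 0*c + 3 = 0 + 3 = 3)
z(W) = W**(3/2)
1/(-99547 + (V(4, 7)*z(-4) + 155)) = 1/(-99547 + (3*(-4)**(3/2) + 155)) = 1/(-99547 + (3*(-8*I) + 155)) = 1/(-99547 + (-24*I + 155)) = 1/(-99547 + (155 - 24*I)) = 1/(-99392 - 24*I) = (-99392 + 24*I)/9878770240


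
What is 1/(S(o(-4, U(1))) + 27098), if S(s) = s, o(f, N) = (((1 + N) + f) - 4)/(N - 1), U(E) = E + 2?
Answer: 1/27096 ≈ 3.6906e-5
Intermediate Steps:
U(E) = 2 + E
o(f, N) = (-3 + N + f)/(-1 + N) (o(f, N) = ((1 + N + f) - 4)/(-1 + N) = (-3 + N + f)/(-1 + N))
1/(S(o(-4, U(1))) + 27098) = 1/((-3 + (2 + 1) - 4)/(-1 + (2 + 1)) + 27098) = 1/((-3 + 3 - 4)/(-1 + 3) + 27098) = 1/(-4/2 + 27098) = 1/((½)*(-4) + 27098) = 1/(-2 + 27098) = 1/27096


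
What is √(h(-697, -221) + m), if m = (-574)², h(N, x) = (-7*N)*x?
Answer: I*√748783 ≈ 865.32*I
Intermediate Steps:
h(N, x) = -7*N*x
m = 329476
√(h(-697, -221) + m) = √(-7*(-697)*(-221) + 329476) = √(-1078259 + 329476) = √(-748783) = I*√748783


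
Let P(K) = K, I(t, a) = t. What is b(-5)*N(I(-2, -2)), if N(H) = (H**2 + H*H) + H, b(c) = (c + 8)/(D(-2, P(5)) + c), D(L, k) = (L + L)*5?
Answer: -18/25 ≈ -0.72000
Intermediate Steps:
D(L, k) = 10*L (D(L, k) = (2*L)*5 = 10*L)
b(c) = (8 + c)/(-20 + c) (b(c) = (c + 8)/(10*(-2) + c) = (8 + c)/(-20 + c))
N(H) = H + 2*H**2 (N(H) = (H**2 + H**2) + H = 2*H**2 + H = H + 2*H**2)
b(-5)*N(I(-2, -2)) = ((8 - 5)/(-20 - 5))*(-2*(1 + 2*(-2))) = (3/(-25))*(-2*(1 - 4)) = (-1/25*3)*(-2*(-3)) = -3/25*6 = -18/25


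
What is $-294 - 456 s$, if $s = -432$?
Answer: $196698$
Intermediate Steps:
$-294 - 456 s = -294 - -196992 = -294 + 196992 = 196698$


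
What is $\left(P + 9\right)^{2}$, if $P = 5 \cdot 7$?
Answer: $1936$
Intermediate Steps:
$P = 35$
$\left(P + 9\right)^{2} = \left(35 + 9\right)^{2} = 44^{2} = 1936$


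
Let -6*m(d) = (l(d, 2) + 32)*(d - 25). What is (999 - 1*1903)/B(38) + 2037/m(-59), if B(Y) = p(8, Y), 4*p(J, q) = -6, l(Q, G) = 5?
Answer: 134665/222 ≈ 606.60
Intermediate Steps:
m(d) = 925/6 - 37*d/6 (m(d) = -(5 + 32)*(d - 25)/6 = -37*(-25 + d)/6 = -(-925 + 37*d)/6 = 925/6 - 37*d/6)
p(J, q) = -3/2 (p(J, q) = (¼)*(-6) = -3/2)
B(Y) = -3/2
(999 - 1*1903)/B(38) + 2037/m(-59) = (999 - 1*1903)/(-3/2) + 2037/(925/6 - 37/6*(-59)) = (999 - 1903)*(-⅔) + 2037/(925/6 + 2183/6) = -904*(-⅔) + 2037/518 = 1808/3 + 2037*(1/518) = 1808/3 + 291/74 = 134665/222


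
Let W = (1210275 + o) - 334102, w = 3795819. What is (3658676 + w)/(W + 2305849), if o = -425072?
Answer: 1490899/551390 ≈ 2.7039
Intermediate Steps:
W = 451101 (W = (1210275 - 425072) - 334102 = 785203 - 334102 = 451101)
(3658676 + w)/(W + 2305849) = (3658676 + 3795819)/(451101 + 2305849) = 7454495/2756950 = 7454495*(1/2756950) = 1490899/551390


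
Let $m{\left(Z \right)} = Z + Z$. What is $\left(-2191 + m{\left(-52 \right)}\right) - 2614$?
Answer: $-4909$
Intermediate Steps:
$m{\left(Z \right)} = 2 Z$
$\left(-2191 + m{\left(-52 \right)}\right) - 2614 = \left(-2191 + 2 \left(-52\right)\right) - 2614 = \left(-2191 - 104\right) - 2614 = -2295 - 2614 = -4909$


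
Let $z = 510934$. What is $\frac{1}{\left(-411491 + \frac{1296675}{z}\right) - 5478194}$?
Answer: $- \frac{510934}{3009239019115} \approx -1.6979 \cdot 10^{-7}$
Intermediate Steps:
$\frac{1}{\left(-411491 + \frac{1296675}{z}\right) - 5478194} = \frac{1}{\left(-411491 + \frac{1296675}{510934}\right) - 5478194} = \frac{1}{- \frac{210243445919}{510934} - 5478194} = \frac{1}{- \frac{3009239019115}{510934}} = - \frac{510934}{3009239019115}$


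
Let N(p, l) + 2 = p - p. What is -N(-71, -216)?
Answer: 2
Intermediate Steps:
N(p, l) = -2 (N(p, l) = -2 + (p - p) = -2 + 0 = -2)
-N(-71, -216) = -1*(-2) = 2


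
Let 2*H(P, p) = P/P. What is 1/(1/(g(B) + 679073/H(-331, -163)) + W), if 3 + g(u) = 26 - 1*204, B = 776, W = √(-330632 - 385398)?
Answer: -1357965*I/(-I + 1357965*√716030) ≈ 1.0284e-12 - 0.0011818*I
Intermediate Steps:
H(P, p) = ½ (H(P, p) = (P/P)/2 = (½)*1 = ½)
W = I*√716030 (W = √(-716030) = I*√716030 ≈ 846.19*I)
g(u) = -181 (g(u) = -3 + (26 - 1*204) = -3 + (26 - 204) = -3 - 178 = -181)
1/(1/(g(B) + 679073/H(-331, -163)) + W) = 1/(1/(-181 + 679073/(½)) + I*√716030) = 1/(1/(-181 + 679073*2) + I*√716030) = 1/(1/(-181 + 1358146) + I*√716030) = 1/(1/1357965 + I*√716030)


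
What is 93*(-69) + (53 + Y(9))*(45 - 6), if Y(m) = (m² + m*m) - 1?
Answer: 1929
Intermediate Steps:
Y(m) = -1 + 2*m² (Y(m) = (m² + m²) - 1 = 2*m² - 1 = -1 + 2*m²)
93*(-69) + (53 + Y(9))*(45 - 6) = 93*(-69) + (53 + (-1 + 2*9²))*(45 - 6) = -6417 + (53 + (-1 + 2*81))*39 = -6417 + (53 + (-1 + 162))*39 = -6417 + (53 + 161)*39 = -6417 + 214*39 = -6417 + 8346 = 1929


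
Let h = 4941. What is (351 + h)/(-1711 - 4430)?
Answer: -1764/2047 ≈ -0.86175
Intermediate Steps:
(351 + h)/(-1711 - 4430) = (351 + 4941)/(-1711 - 4430) = 5292/(-6141) = 5292*(-1/6141) = -1764/2047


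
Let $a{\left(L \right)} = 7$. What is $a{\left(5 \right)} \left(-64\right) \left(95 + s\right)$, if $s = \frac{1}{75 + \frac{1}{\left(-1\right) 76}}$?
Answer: $- \frac{242583488}{5699} \approx -42566.0$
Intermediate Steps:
$s = \frac{76}{5699}$ ($s = \frac{1}{75 + \frac{1}{-76}} = \frac{1}{75 - \frac{1}{76}} = \frac{1}{\frac{5699}{76}} = \frac{76}{5699} \approx 0.013336$)
$a{\left(5 \right)} \left(-64\right) \left(95 + s\right) = 7 \left(-64\right) \left(95 + \frac{76}{5699}\right) = \left(-448\right) \frac{541481}{5699} = - \frac{242583488}{5699}$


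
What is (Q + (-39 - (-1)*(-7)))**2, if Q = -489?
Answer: 286225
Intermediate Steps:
(Q + (-39 - (-1)*(-7)))**2 = (-489 + (-39 - (-1)*(-7)))**2 = (-489 + (-39 - 1*7))**2 = (-489 + (-39 - 7))**2 = (-489 - 46)**2 = (-535)**2 = 286225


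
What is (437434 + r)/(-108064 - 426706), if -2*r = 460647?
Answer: -414221/1069540 ≈ -0.38729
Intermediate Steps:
r = -460647/2 (r = -1/2*460647 = -460647/2 ≈ -2.3032e+5)
(437434 + r)/(-108064 - 426706) = (437434 - 460647/2)/(-108064 - 426706) = (414221/2)/(-534770) = (414221/2)*(-1/534770) = -414221/1069540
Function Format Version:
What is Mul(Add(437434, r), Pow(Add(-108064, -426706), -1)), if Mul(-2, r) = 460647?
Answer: Rational(-414221, 1069540) ≈ -0.38729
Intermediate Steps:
r = Rational(-460647, 2) (r = Mul(Rational(-1, 2), 460647) = Rational(-460647, 2) ≈ -2.3032e+5)
Mul(Add(437434, r), Pow(Add(-108064, -426706), -1)) = Mul(Add(437434, Rational(-460647, 2)), Pow(Add(-108064, -426706), -1)) = Mul(Rational(414221, 2), Pow(-534770, -1)) = Mul(Rational(414221, 2), Rational(-1, 534770)) = Rational(-414221, 1069540)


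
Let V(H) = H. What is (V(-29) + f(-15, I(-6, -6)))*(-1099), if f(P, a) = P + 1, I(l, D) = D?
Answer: 47257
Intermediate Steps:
f(P, a) = 1 + P
(V(-29) + f(-15, I(-6, -6)))*(-1099) = (-29 + (1 - 15))*(-1099) = (-29 - 14)*(-1099) = -43*(-1099) = 47257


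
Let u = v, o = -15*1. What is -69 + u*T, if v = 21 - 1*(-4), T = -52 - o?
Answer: -994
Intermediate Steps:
o = -15
T = -37 (T = -52 - 1*(-15) = -52 + 15 = -37)
v = 25 (v = 21 + 4 = 25)
u = 25
-69 + u*T = -69 + 25*(-37) = -69 - 925 = -994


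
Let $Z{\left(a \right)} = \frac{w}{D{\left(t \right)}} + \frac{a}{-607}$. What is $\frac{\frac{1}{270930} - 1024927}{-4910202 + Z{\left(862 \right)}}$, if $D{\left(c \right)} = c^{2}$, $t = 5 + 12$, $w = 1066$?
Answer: $\frac{48712067727777107}{233368797855316860} \approx 0.20873$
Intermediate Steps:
$t = 17$
$Z{\left(a \right)} = \frac{1066}{289} - \frac{a}{607}$ ($Z{\left(a \right)} = \frac{1066}{17^{2}} + \frac{a}{-607} = \frac{1066}{289} + a \left(- \frac{1}{607}\right) = 1066 \cdot \frac{1}{289} - \frac{a}{607} = \frac{1066}{289} - \frac{a}{607}$)
$\frac{\frac{1}{270930} - 1024927}{-4910202 + Z{\left(862 \right)}} = \frac{\frac{1}{270930} - 1024927}{-4910202 + \left(\frac{1066}{289} - \frac{862}{607}\right)} = \frac{\frac{1}{270930} + \left(-1786894 + 761967\right)}{-4910202 + \left(\frac{1066}{289} - \frac{862}{607}\right)} = \frac{\frac{1}{270930} - 1024927}{-4910202 + \frac{397944}{175423}} = - \frac{277683472109}{270930 \left(- \frac{861361967502}{175423}\right)} = \left(- \frac{277683472109}{270930}\right) \left(- \frac{175423}{861361967502}\right) = \frac{48712067727777107}{233368797855316860}$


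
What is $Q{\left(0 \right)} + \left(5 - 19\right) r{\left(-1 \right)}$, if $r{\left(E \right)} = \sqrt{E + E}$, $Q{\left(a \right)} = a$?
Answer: $- 14 i \sqrt{2} \approx - 19.799 i$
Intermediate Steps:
$r{\left(E \right)} = \sqrt{2} \sqrt{E}$ ($r{\left(E \right)} = \sqrt{2 E} = \sqrt{2} \sqrt{E}$)
$Q{\left(0 \right)} + \left(5 - 19\right) r{\left(-1 \right)} = 0 + \left(5 - 19\right) \sqrt{2} \sqrt{-1} = 0 - 14 \sqrt{2} i = 0 - 14 i \sqrt{2} = - 14 i \sqrt{2}$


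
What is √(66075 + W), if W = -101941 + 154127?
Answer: √118261 ≈ 343.89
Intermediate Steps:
W = 52186
√(66075 + W) = √(66075 + 52186) = √118261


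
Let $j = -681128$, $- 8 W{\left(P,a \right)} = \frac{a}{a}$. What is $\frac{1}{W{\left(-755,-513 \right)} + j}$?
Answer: $- \frac{8}{5449025} \approx -1.4682 \cdot 10^{-6}$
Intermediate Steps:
$W{\left(P,a \right)} = - \frac{1}{8}$ ($W{\left(P,a \right)} = - \frac{a \frac{1}{a}}{8} = \left(- \frac{1}{8}\right) 1 = - \frac{1}{8}$)
$\frac{1}{W{\left(-755,-513 \right)} + j} = \frac{1}{- \frac{1}{8} - 681128} = \frac{1}{- \frac{5449025}{8}} = - \frac{8}{5449025}$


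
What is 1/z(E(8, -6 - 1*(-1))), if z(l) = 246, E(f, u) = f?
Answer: 1/246 ≈ 0.0040650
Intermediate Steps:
1/z(E(8, -6 - 1*(-1))) = 1/246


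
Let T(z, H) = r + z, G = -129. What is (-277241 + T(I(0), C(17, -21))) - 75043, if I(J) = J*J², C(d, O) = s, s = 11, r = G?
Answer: -352413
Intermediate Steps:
r = -129
C(d, O) = 11
I(J) = J³
T(z, H) = -129 + z
(-277241 + T(I(0), C(17, -21))) - 75043 = (-277241 + (-129 + 0³)) - 75043 = (-277241 + (-129 + 0)) - 75043 = (-277241 - 129) - 75043 = -277370 - 75043 = -352413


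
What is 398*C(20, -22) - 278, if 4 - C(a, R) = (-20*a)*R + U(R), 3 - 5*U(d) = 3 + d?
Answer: -17514186/5 ≈ -3.5028e+6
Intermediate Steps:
U(d) = -d/5 (U(d) = ⅗ - (3 + d)/5 = ⅗ + (-⅗ - d/5) = -d/5)
C(a, R) = 4 + R/5 + 20*R*a (C(a, R) = 4 - ((-20*a)*R - R/5) = 4 - (-20*R*a - R/5) = 4 - (-R/5 - 20*R*a) = 4 + (R/5 + 20*R*a) = 4 + R/5 + 20*R*a)
398*C(20, -22) - 278 = 398*(4 + (⅕)*(-22) + 20*(-22)*20) - 278 = 398*(4 - 22/5 - 8800) - 278 = 398*(-44002/5) - 278 = -17512796/5 - 278 = -17514186/5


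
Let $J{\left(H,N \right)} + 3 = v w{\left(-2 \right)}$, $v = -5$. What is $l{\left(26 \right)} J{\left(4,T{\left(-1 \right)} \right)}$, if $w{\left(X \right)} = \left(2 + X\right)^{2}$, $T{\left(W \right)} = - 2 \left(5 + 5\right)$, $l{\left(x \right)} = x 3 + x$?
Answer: $-312$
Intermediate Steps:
$l{\left(x \right)} = 4 x$ ($l{\left(x \right)} = 3 x + x = 4 x$)
$T{\left(W \right)} = -20$ ($T{\left(W \right)} = \left(-2\right) 10 = -20$)
$J{\left(H,N \right)} = -3$ ($J{\left(H,N \right)} = -3 - 5 \left(2 - 2\right)^{2} = -3 - 5 \cdot 0^{2} = -3 - 0 = -3 + 0 = -3$)
$l{\left(26 \right)} J{\left(4,T{\left(-1 \right)} \right)} = 4 \cdot 26 \left(-3\right) = 104 \left(-3\right) = -312$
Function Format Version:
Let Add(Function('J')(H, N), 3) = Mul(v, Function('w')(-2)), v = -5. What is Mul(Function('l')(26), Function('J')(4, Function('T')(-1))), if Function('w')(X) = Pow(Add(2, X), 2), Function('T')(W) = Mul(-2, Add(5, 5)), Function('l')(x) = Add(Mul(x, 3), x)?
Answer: -312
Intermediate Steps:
Function('l')(x) = Mul(4, x) (Function('l')(x) = Add(Mul(3, x), x) = Mul(4, x))
Function('T')(W) = -20 (Function('T')(W) = Mul(-2, 10) = -20)
Function('J')(H, N) = -3 (Function('J')(H, N) = Add(-3, Mul(-5, Pow(Add(2, -2), 2))) = Add(-3, Mul(-5, Pow(0, 2))) = Add(-3, Mul(-5, 0)) = Add(-3, 0) = -3)
Mul(Function('l')(26), Function('J')(4, Function('T')(-1))) = Mul(Mul(4, 26), -3) = Mul(104, -3) = -312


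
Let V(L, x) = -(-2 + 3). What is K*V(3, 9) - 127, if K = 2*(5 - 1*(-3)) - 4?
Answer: -139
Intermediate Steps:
K = 12 (K = 2*(5 + 3) - 4 = 2*8 - 4 = 16 - 4 = 12)
V(L, x) = -1 (V(L, x) = -1*1 = -1)
K*V(3, 9) - 127 = 12*(-1) - 127 = -12 - 127 = -139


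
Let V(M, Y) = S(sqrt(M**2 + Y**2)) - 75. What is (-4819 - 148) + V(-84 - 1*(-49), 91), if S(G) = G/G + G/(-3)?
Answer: -5041 - 7*sqrt(194)/3 ≈ -5073.5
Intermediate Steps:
S(G) = 1 - G/3 (S(G) = 1 + G*(-1/3) = 1 - G/3)
V(M, Y) = -74 - sqrt(M**2 + Y**2)/3 (V(M, Y) = (1 - sqrt(M**2 + Y**2)/3) - 75 = -74 - sqrt(M**2 + Y**2)/3)
(-4819 - 148) + V(-84 - 1*(-49), 91) = (-4819 - 148) + (-74 - sqrt((-84 - 1*(-49))**2 + 91**2)/3) = -4967 + (-74 - sqrt((-84 + 49)**2 + 8281)/3) = -4967 + (-74 - sqrt((-35)**2 + 8281)/3) = -4967 + (-74 - sqrt(1225 + 8281)/3) = -4967 + (-74 - 7*sqrt(194)/3) = -5041 - 7*sqrt(194)/3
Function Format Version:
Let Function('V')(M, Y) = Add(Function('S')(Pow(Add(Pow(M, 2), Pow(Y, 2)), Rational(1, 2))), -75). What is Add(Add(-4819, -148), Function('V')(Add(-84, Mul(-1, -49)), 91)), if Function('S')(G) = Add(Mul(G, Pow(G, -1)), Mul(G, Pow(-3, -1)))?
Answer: Add(-5041, Mul(Rational(-7, 3), Pow(194, Rational(1, 2)))) ≈ -5073.5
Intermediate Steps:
Function('S')(G) = Add(1, Mul(Rational(-1, 3), G)) (Function('S')(G) = Add(1, Mul(G, Rational(-1, 3))) = Add(1, Mul(Rational(-1, 3), G)))
Function('V')(M, Y) = Add(-74, Mul(Rational(-1, 3), Pow(Add(Pow(M, 2), Pow(Y, 2)), Rational(1, 2)))) (Function('V')(M, Y) = Add(Add(1, Mul(Rational(-1, 3), Pow(Add(Pow(M, 2), Pow(Y, 2)), Rational(1, 2)))), -75) = Add(-74, Mul(Rational(-1, 3), Pow(Add(Pow(M, 2), Pow(Y, 2)), Rational(1, 2)))))
Add(Add(-4819, -148), Function('V')(Add(-84, Mul(-1, -49)), 91)) = Add(Add(-4819, -148), Add(-74, Mul(Rational(-1, 3), Pow(Add(Pow(Add(-84, Mul(-1, -49)), 2), Pow(91, 2)), Rational(1, 2))))) = Add(-4967, Add(-74, Mul(Rational(-1, 3), Pow(Add(Pow(Add(-84, 49), 2), 8281), Rational(1, 2))))) = Add(-4967, Add(-74, Mul(Rational(-1, 3), Pow(Add(Pow(-35, 2), 8281), Rational(1, 2))))) = Add(-4967, Add(-74, Mul(Rational(-1, 3), Pow(Add(1225, 8281), Rational(1, 2))))) = Add(-4967, Add(-74, Mul(Rational(-1, 3), Pow(9506, Rational(1, 2))))) = Add(-4967, Add(-74, Mul(Rational(-1, 3), Mul(7, Pow(194, Rational(1, 2)))))) = Add(-4967, Add(-74, Mul(Rational(-7, 3), Pow(194, Rational(1, 2))))) = Add(-5041, Mul(Rational(-7, 3), Pow(194, Rational(1, 2))))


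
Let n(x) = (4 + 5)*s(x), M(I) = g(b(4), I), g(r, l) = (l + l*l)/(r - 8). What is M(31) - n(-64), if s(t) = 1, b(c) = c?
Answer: -257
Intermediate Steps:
g(r, l) = (l + l²)/(-8 + r)
M(I) = -I*(1 + I)/4 (M(I) = I*(1 + I)/(-8 + 4) = I*(1 + I)/(-4) = I*(-¼)*(1 + I) = -I*(1 + I)/4)
n(x) = 9 (n(x) = (4 + 5)*1 = 9*1 = 9)
M(31) - n(-64) = -¼*31*(1 + 31) - 1*9 = -¼*31*32 - 9 = -248 - 9 = -257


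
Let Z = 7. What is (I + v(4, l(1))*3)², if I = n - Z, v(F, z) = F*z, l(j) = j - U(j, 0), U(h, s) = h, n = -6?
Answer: 169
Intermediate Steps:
l(j) = 0 (l(j) = j - j = 0)
I = -13 (I = -6 - 1*7 = -6 - 7 = -13)
(I + v(4, l(1))*3)² = (-13 + (4*0)*3)² = (-13 + 0*3)² = (-13 + 0)² = (-13)² = 169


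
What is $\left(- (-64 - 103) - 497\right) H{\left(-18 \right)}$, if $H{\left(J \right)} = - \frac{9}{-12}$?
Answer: $- \frac{495}{2} \approx -247.5$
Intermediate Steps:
$H{\left(J \right)} = \frac{3}{4}$ ($H{\left(J \right)} = \left(-9\right) \left(- \frac{1}{12}\right) = \frac{3}{4}$)
$\left(- (-64 - 103) - 497\right) H{\left(-18 \right)} = \left(- (-64 - 103) - 497\right) \frac{3}{4} = \left(\left(-1\right) \left(-167\right) - 497\right) \frac{3}{4} = \left(167 - 497\right) \frac{3}{4} = \left(-330\right) \frac{3}{4} = - \frac{495}{2}$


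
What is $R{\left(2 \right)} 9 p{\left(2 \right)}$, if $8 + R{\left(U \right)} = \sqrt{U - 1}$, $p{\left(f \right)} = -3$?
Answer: $189$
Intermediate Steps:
$R{\left(U \right)} = -8 + \sqrt{-1 + U}$ ($R{\left(U \right)} = -8 + \sqrt{U - 1} = -8 + \sqrt{-1 + U}$)
$R{\left(2 \right)} 9 p{\left(2 \right)} = \left(-8 + \sqrt{-1 + 2}\right) 9 \left(-3\right) = \left(-8 + \sqrt{1}\right) 9 \left(-3\right) = \left(-8 + 1\right) 9 \left(-3\right) = \left(-7\right) 9 \left(-3\right) = \left(-63\right) \left(-3\right) = 189$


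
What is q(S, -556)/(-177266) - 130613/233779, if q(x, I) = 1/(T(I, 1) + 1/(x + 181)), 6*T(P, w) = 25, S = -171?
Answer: -211687303771/378889766528 ≈ -0.55870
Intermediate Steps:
T(P, w) = 25/6 (T(P, w) = (⅙)*25 = 25/6)
q(x, I) = 1/(25/6 + 1/(181 + x)) (q(x, I) = 1/(25/6 + 1/(x + 181)) = 1/(25/6 + 1/(181 + x)))
q(S, -556)/(-177266) - 130613/233779 = (6*(181 - 171)/(4531 + 25*(-171)))/(-177266) - 130613/233779 = (6*10/(4531 - 4275))*(-1/177266) - 130613*1/233779 = (6*10/256)*(-1/177266) - 18659/33397 = (6*(1/256)*10)*(-1/177266) - 18659/33397 = (15/64)*(-1/177266) - 18659/33397 = -15/11345024 - 18659/33397 = -211687303771/378889766528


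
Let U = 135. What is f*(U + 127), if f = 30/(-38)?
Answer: -3930/19 ≈ -206.84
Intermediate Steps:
f = -15/19 (f = 30*(-1/38) = -15/19 ≈ -0.78947)
f*(U + 127) = -15*(135 + 127)/19 = -15/19*262 = -3930/19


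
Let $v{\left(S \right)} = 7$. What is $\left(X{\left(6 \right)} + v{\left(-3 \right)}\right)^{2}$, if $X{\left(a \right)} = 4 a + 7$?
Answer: $1444$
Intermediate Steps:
$X{\left(a \right)} = 7 + 4 a$
$\left(X{\left(6 \right)} + v{\left(-3 \right)}\right)^{2} = \left(\left(7 + 4 \cdot 6\right) + 7\right)^{2} = \left(\left(7 + 24\right) + 7\right)^{2} = \left(31 + 7\right)^{2} = 38^{2} = 1444$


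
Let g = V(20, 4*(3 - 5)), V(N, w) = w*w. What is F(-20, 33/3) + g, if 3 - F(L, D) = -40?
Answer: 107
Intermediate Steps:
V(N, w) = w²
F(L, D) = 43 (F(L, D) = 3 - 1*(-40) = 3 + 40 = 43)
g = 64 (g = (4*(3 - 5))² = (4*(-2))² = (-8)² = 64)
F(-20, 33/3) + g = 43 + 64 = 107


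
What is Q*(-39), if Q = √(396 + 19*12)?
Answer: -156*√39 ≈ -974.22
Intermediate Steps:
Q = 4*√39 (Q = √(396 + 228) = √624 = 4*√39 ≈ 24.980)
Q*(-39) = (4*√39)*(-39) = -156*√39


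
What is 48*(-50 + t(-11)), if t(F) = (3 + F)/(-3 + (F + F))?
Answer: -59616/25 ≈ -2384.6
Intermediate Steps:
t(F) = (3 + F)/(-3 + 2*F)
48*(-50 + t(-11)) = 48*(-50 + (3 - 11)/(-3 + 2*(-11))) = 48*(-50 - 8/(-3 - 22)) = 48*(-50 - 8/(-25)) = 48*(-50 - 1/25*(-8)) = 48*(-50 + 8/25) = 48*(-1242/25) = -59616/25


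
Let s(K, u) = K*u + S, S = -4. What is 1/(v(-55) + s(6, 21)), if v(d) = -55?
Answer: 1/67 ≈ 0.014925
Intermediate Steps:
s(K, u) = -4 + K*u (s(K, u) = K*u - 4 = -4 + K*u)
1/(v(-55) + s(6, 21)) = 1/(-55 + (-4 + 6*21)) = 1/(-55 + (-4 + 126)) = 1/(-55 + 122) = 1/67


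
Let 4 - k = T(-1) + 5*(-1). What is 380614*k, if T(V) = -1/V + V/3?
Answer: 9515350/3 ≈ 3.1718e+6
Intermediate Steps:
T(V) = -1/V + V/3 (T(V) = -1/V + V*(⅓) = -1/V + V/3)
k = 25/3 (k = 4 - ((-1/(-1) + (⅓)*(-1)) + 5*(-1)) = 4 - ((-1*(-1) - ⅓) - 5) = 4 - ((1 - ⅓) - 5) = 4 - (⅔ - 5) = 4 - 1*(-13/3) = 4 + 13/3 = 25/3 ≈ 8.3333)
380614*k = 380614*(25/3) = 9515350/3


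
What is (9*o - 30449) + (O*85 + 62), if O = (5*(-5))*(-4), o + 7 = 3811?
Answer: 12349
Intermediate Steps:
o = 3804 (o = -7 + 3811 = 3804)
O = 100 (O = -25*(-4) = 100)
(9*o - 30449) + (O*85 + 62) = (9*3804 - 30449) + (100*85 + 62) = (34236 - 30449) + (8500 + 62) = 3787 + 8562 = 12349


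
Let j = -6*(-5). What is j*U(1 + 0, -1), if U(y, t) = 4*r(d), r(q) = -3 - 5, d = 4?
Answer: -960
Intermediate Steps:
r(q) = -8
U(y, t) = -32 (U(y, t) = 4*(-8) = -32)
j = 30
j*U(1 + 0, -1) = 30*(-32) = -960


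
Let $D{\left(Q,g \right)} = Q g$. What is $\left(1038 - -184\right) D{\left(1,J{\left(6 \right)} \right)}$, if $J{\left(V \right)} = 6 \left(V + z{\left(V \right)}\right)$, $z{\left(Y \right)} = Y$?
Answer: $87984$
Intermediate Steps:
$J{\left(V \right)} = 12 V$ ($J{\left(V \right)} = 6 \left(V + V\right) = 6 \cdot 2 V = 12 V$)
$\left(1038 - -184\right) D{\left(1,J{\left(6 \right)} \right)} = \left(1038 - -184\right) 1 \cdot 12 \cdot 6 = \left(1038 + 184\right) 1 \cdot 72 = 1222 \cdot 72 = 87984$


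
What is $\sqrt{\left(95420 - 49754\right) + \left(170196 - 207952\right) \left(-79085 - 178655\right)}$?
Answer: $\sqrt{9731277106} \approx 98647.0$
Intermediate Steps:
$\sqrt{\left(95420 - 49754\right) + \left(170196 - 207952\right) \left(-79085 - 178655\right)} = \sqrt{\left(95420 - 49754\right) - -9731231440} = \sqrt{45666 + 9731231440} = \sqrt{9731277106}$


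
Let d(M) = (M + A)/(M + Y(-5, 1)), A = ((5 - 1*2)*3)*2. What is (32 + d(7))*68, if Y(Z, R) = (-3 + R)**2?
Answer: 25636/11 ≈ 2330.5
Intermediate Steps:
A = 18 (A = ((5 - 2)*3)*2 = (3*3)*2 = 9*2 = 18)
d(M) = (18 + M)/(4 + M) (d(M) = (M + 18)/(M + (-3 + 1)**2) = (18 + M)/(M + (-2)**2) = (18 + M)/(M + 4) = (18 + M)/(4 + M))
(32 + d(7))*68 = (32 + (18 + 7)/(4 + 7))*68 = (32 + 25/11)*68 = (377/11)*68 = 25636/11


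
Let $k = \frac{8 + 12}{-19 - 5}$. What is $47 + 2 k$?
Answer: $\frac{136}{3} \approx 45.333$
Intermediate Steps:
$k = - \frac{5}{6}$ ($k = \frac{20}{-19 - 5} = \frac{20}{-24} = 20 \left(- \frac{1}{24}\right) = - \frac{5}{6} \approx -0.83333$)
$47 + 2 k = 47 + 2 \left(- \frac{5}{6}\right) = 47 - \frac{5}{3} = \frac{136}{3}$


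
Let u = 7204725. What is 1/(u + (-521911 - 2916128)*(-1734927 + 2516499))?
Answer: -1/2687067812583 ≈ -3.7215e-13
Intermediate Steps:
1/(u + (-521911 - 2916128)*(-1734927 + 2516499)) = 1/(7204725 + (-521911 - 2916128)*(-1734927 + 2516499)) = 1/(7204725 - 3438039*781572) = 1/(7204725 - 2687075017308) = 1/(-2687067812583) = -1/2687067812583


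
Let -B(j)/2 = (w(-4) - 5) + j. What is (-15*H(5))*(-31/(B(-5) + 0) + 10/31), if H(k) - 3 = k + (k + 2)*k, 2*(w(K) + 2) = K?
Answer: 439245/868 ≈ 506.04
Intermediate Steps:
w(K) = -2 + K/2
B(j) = 18 - 2*j (B(j) = -2*(((-2 + (1/2)*(-4)) - 5) + j) = -2*(((-2 - 2) - 5) + j) = -2*((-4 - 5) + j) = -2*(-9 + j) = 18 - 2*j)
H(k) = 3 + k + k*(2 + k) (H(k) = 3 + (k + (k + 2)*k) = 3 + (k + (2 + k)*k) = 3 + (k + k*(2 + k)) = 3 + k + k*(2 + k))
(-15*H(5))*(-31/(B(-5) + 0) + 10/31) = (-15*(3 + 5**2 + 3*5))*(-31/((18 - 2*(-5)) + 0) + 10/31) = (-15*(3 + 25 + 15))*(-31/((18 + 10) + 0) + 10*(1/31)) = (-15*43)*(-31/(28 + 0) + 10/31) = -645*(-31/28 + 10/31) = -645*(-681/868) = 439245/868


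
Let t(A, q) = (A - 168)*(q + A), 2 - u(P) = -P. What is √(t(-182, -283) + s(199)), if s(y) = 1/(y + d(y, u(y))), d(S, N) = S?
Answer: √25780251398/398 ≈ 403.42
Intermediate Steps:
u(P) = 2 + P (u(P) = 2 - (-1)*P = 2 + P)
t(A, q) = (-168 + A)*(A + q)
s(y) = 1/(2*y) (s(y) = 1/(y + y) = 1/(2*y))
√(t(-182, -283) + s(199)) = √(((-182)² - 168*(-182) - 168*(-283) - 182*(-283)) + (½)/199) = √((33124 + 30576 + 47544 + 51506) + (½)*(1/199)) = √(162750 + 1/398) = √(64774501/398) = √25780251398/398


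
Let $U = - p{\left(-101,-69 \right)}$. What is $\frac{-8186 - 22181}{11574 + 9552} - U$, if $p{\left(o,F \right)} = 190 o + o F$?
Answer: $- \frac{258211213}{21126} \approx -12222.0$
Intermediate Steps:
$p{\left(o,F \right)} = 190 o + F o$
$U = 12221$ ($U = - \left(-101\right) \left(190 - 69\right) = - \left(-101\right) 121 = \left(-1\right) \left(-12221\right) = 12221$)
$\frac{-8186 - 22181}{11574 + 9552} - U = \frac{-8186 - 22181}{11574 + 9552} - 12221 = - \frac{30367}{21126} - 12221 = - \frac{258211213}{21126}$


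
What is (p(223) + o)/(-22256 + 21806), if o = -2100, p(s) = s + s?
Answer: 827/225 ≈ 3.6756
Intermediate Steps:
p(s) = 2*s
(p(223) + o)/(-22256 + 21806) = (2*223 - 2100)/(-22256 + 21806) = (446 - 2100)/(-450) = -1654*(-1/450) = 827/225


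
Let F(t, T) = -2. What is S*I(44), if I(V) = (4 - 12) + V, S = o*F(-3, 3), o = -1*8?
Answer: 576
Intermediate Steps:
o = -8
S = 16 (S = -8*(-2) = 16)
I(V) = -8 + V
S*I(44) = 16*(-8 + 44) = 16*36 = 576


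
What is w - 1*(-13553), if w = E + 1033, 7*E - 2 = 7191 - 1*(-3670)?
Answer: 112965/7 ≈ 16138.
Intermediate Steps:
E = 10863/7 (E = 2/7 + (7191 - 1*(-3670))/7 = 2/7 + (7191 + 3670)/7 = 2/7 + (⅐)*10861 = 2/7 + 10861/7 = 10863/7 ≈ 1551.9)
w = 18094/7 (w = 10863/7 + 1033 = 18094/7 ≈ 2584.9)
w - 1*(-13553) = 18094/7 - 1*(-13553) = 18094/7 + 13553 = 112965/7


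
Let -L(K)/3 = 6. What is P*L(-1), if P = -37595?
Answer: 676710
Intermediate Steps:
L(K) = -18 (L(K) = -3*6 = -18)
P*L(-1) = -37595*(-18) = 676710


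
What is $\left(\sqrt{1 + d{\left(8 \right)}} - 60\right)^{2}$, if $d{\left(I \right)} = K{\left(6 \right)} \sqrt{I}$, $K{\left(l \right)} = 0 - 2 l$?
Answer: $\left(60 - \sqrt{1 - 24 \sqrt{2}}\right)^{2} \approx 3567.1 - 688.73 i$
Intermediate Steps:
$K{\left(l \right)} = - 2 l$
$d{\left(I \right)} = - 12 \sqrt{I}$ ($d{\left(I \right)} = \left(-2\right) 6 \sqrt{I} = - 12 \sqrt{I}$)
$\left(\sqrt{1 + d{\left(8 \right)}} - 60\right)^{2} = \left(\sqrt{1 - 12 \sqrt{8}} - 60\right)^{2} = \left(\sqrt{1 - 12 \cdot 2 \sqrt{2}} - 60\right)^{2} = \left(\sqrt{1 - 24 \sqrt{2}} - 60\right)^{2} = \left(-60 + \sqrt{1 - 24 \sqrt{2}}\right)^{2}$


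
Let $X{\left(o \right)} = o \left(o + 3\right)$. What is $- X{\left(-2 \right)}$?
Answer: $2$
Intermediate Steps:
$X{\left(o \right)} = o \left(3 + o\right)$
$- X{\left(-2 \right)} = - \left(-2\right) \left(3 - 2\right) = - \left(-2\right) 1 = \left(-1\right) \left(-2\right) = 2$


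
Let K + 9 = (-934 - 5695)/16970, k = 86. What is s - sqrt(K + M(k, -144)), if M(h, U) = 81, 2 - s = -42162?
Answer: 42164 - sqrt(20622130670)/16970 ≈ 42156.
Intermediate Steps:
s = 42164 (s = 2 - 1*(-42162) = 2 + 42162 = 42164)
K = -159359/16970 (K = -9 + (-934 - 5695)/16970 = -9 - 6629*1/16970 = -9 - 6629/16970 = -159359/16970 ≈ -9.3906)
s - sqrt(K + M(k, -144)) = 42164 - sqrt(-159359/16970 + 81) = 42164 - sqrt(1215211/16970) = 42164 - sqrt(20622130670)/16970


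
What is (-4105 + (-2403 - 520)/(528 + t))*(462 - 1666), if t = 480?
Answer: 178052809/36 ≈ 4.9459e+6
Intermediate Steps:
(-4105 + (-2403 - 520)/(528 + t))*(462 - 1666) = (-4105 + (-2403 - 520)/(528 + 480))*(462 - 1666) = (-4105 - 2923/1008)*(-1204) = -4140763/1008*(-1204) = 178052809/36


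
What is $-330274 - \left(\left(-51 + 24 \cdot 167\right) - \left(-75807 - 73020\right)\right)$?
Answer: $-483058$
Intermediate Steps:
$-330274 - \left(\left(-51 + 24 \cdot 167\right) - \left(-75807 - 73020\right)\right) = -330274 - \left(\left(-51 + 4008\right) - -148827\right) = -330274 - \left(3957 + 148827\right) = -330274 - 152784 = -483058$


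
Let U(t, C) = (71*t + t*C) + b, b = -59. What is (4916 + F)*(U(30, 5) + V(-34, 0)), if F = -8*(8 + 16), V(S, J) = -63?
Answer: 10194392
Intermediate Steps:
F = -192 (F = -8*24 = -192)
U(t, C) = -59 + 71*t + C*t (U(t, C) = (71*t + t*C) - 59 = (71*t + C*t) - 59 = -59 + 71*t + C*t)
(4916 + F)*(U(30, 5) + V(-34, 0)) = (4916 - 192)*((-59 + 71*30 + 5*30) - 63) = 4724*((-59 + 2130 + 150) - 63) = 4724*(2221 - 63) = 4724*2158 = 10194392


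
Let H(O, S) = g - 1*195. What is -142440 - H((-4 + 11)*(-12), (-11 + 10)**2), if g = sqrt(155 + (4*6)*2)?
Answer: -142245 - sqrt(203) ≈ -1.4226e+5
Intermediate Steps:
g = sqrt(203) (g = sqrt(155 + 24*2) = sqrt(155 + 48) = sqrt(203) ≈ 14.248)
H(O, S) = -195 + sqrt(203) (H(O, S) = sqrt(203) - 1*195 = sqrt(203) - 195 = -195 + sqrt(203))
-142440 - H((-4 + 11)*(-12), (-11 + 10)**2) = -142440 - (-195 + sqrt(203)) = -142440 + (195 - sqrt(203)) = -142245 - sqrt(203)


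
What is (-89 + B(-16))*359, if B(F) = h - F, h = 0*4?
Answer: -26207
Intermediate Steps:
h = 0
B(F) = -F (B(F) = 0 - F = -F)
(-89 + B(-16))*359 = (-89 - 1*(-16))*359 = (-89 + 16)*359 = -73*359 = -26207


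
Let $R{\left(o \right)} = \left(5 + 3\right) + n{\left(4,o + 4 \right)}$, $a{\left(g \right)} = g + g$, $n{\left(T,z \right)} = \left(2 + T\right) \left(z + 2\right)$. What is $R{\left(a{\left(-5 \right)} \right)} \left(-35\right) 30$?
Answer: $16800$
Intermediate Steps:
$n{\left(T,z \right)} = \left(2 + T\right) \left(2 + z\right)$
$a{\left(g \right)} = 2 g$
$R{\left(o \right)} = 44 + 6 o$ ($R{\left(o \right)} = \left(5 + 3\right) + \left(4 + 2 \cdot 4 + 2 \left(o + 4\right) + 4 \left(o + 4\right)\right) = 8 + \left(4 + 8 + 2 \left(4 + o\right) + 4 \left(4 + o\right)\right) = 8 + \left(4 + 8 + \left(8 + 2 o\right) + \left(16 + 4 o\right)\right) = 8 + \left(36 + 6 o\right) = 44 + 6 o$)
$R{\left(a{\left(-5 \right)} \right)} \left(-35\right) 30 = \left(44 + 6 \cdot 2 \left(-5\right)\right) \left(-35\right) 30 = \left(44 + 6 \left(-10\right)\right) \left(-35\right) 30 = \left(44 - 60\right) \left(-35\right) 30 = \left(-16\right) \left(-35\right) 30 = 560 \cdot 30 = 16800$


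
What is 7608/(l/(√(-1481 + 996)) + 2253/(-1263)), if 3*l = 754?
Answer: -10499697445320/103226208721 + 3050192832336*I*√485/103226208721 ≈ -101.72 + 650.74*I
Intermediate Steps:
l = 754/3 (l = (⅓)*754 = 754/3 ≈ 251.33)
7608/(l/(√(-1481 + 996)) + 2253/(-1263)) = 7608/(754/(3*(√(-1481 + 996))) + 2253/(-1263)) = 7608/(754/(3*(√(-485))) + 2253*(-1/1263)) = 7608/(754/(3*((I*√485))) - 751/421) = 7608/(754*(-I*√485/485)/3 - 751/421) = 7608/(-754*I*√485/1455 - 751/421) = 7608/(-751/421 - 754*I*√485/1455)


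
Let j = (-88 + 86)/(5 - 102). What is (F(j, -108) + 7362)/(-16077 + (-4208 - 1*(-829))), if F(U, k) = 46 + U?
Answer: -359289/943616 ≈ -0.38076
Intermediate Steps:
j = 2/97 (j = -2/(-97) = -2*(-1/97) = 2/97 ≈ 0.020619)
(F(j, -108) + 7362)/(-16077 + (-4208 - 1*(-829))) = ((46 + 2/97) + 7362)/(-16077 + (-4208 - 1*(-829))) = (4464/97 + 7362)/(-16077 + (-4208 + 829)) = 718578/(97*(-16077 - 3379)) = (718578/97)/(-19456) = (718578/97)*(-1/19456) = -359289/943616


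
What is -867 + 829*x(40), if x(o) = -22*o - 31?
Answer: -756086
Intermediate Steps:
x(o) = -31 - 22*o
-867 + 829*x(40) = -867 + 829*(-31 - 22*40) = -867 + 829*(-31 - 880) = -867 + 829*(-911) = -867 - 755219 = -756086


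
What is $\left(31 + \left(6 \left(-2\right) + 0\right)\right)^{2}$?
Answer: $361$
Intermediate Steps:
$\left(31 + \left(6 \left(-2\right) + 0\right)\right)^{2} = \left(31 + \left(-12 + 0\right)\right)^{2} = \left(31 - 12\right)^{2} = 19^{2} = 361$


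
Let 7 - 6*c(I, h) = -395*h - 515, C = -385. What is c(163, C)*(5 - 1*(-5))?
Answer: -757765/3 ≈ -2.5259e+5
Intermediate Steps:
c(I, h) = 87 + 395*h/6 (c(I, h) = 7/6 - (-395*h - 515)/6 = 7/6 - (-515 - 395*h)/6 = 7/6 + (515/6 + 395*h/6) = 87 + 395*h/6)
c(163, C)*(5 - 1*(-5)) = (87 + (395/6)*(-385))*(5 - 1*(-5)) = (87 - 152075/6)*(5 + 5) = -151553/6*10 = -757765/3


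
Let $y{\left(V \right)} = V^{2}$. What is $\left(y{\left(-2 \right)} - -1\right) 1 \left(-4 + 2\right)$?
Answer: $-10$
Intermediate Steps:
$\left(y{\left(-2 \right)} - -1\right) 1 \left(-4 + 2\right) = \left(\left(-2\right)^{2} - -1\right) 1 \left(-4 + 2\right) = \left(4 + 1\right) 1 \left(-2\right) = 5 \left(-2\right) = -10$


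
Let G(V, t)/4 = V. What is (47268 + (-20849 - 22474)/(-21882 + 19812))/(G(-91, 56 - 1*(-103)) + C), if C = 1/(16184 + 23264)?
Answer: -643581516364/4953879495 ≈ -129.91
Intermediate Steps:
G(V, t) = 4*V
C = 1/39448 ≈ 2.5350e-5
(47268 + (-20849 - 22474)/(-21882 + 19812))/(G(-91, 56 - 1*(-103)) + C) = (47268 + (-20849 - 22474)/(-21882 + 19812))/(4*(-91) + 1/39448) = (47268 - 43323/(-2070))/(-364 + 1/39448) = (47268 - 43323*(-1/2070))/(-14359071/39448) = (47268 + 14441/690)*(-39448/14359071) = (32629361/690)*(-39448/14359071) = -643581516364/4953879495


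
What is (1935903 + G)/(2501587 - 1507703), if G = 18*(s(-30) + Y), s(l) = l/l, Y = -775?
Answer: 1921971/993884 ≈ 1.9338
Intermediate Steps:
s(l) = 1
G = -13932 (G = 18*(1 - 775) = 18*(-774) = -13932)
(1935903 + G)/(2501587 - 1507703) = (1935903 - 13932)/(2501587 - 1507703) = 1921971/993884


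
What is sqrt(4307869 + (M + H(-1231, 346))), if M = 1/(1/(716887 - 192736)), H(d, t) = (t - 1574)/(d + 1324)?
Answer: 2*sqrt(10448006694)/93 ≈ 2198.2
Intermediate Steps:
H(d, t) = (-1574 + t)/(1324 + d)
M = 524151 (M = 1/(1/524151) = 524151)
sqrt(4307869 + (M + H(-1231, 346))) = sqrt(4307869 + (524151 + (-1574 + 346)/(1324 - 1231))) = sqrt(4307869 + (524151 - 1228/93)) = sqrt(4307869 + 48744815/93) = sqrt(449376632/93) = 2*sqrt(10448006694)/93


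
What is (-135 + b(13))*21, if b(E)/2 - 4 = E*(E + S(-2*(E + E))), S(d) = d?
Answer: -23961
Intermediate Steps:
b(E) = 8 - 6*E**2 (b(E) = 8 + 2*(E*(E - 2*(E + E))) = 8 + 2*(E*(E - 4*E)) = 8 + 2*(E*(-3*E)) = 8 + 2*(-3*E**2) = 8 - 6*E**2)
(-135 + b(13))*21 = (-135 + (8 - 6*13**2))*21 = (-135 + (8 - 6*169))*21 = (-135 + (8 - 1014))*21 = (-135 - 1006)*21 = -1141*21 = -23961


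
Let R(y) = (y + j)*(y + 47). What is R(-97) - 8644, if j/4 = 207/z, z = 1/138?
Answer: -5716994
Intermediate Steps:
z = 1/138 ≈ 0.0072464
j = 114264 (j = 4*(207/(1/138)) = 4*(207*138) = 4*28566 = 114264)
R(y) = (47 + y)*(114264 + y) (R(y) = (y + 114264)*(y + 47) = (114264 + y)*(47 + y) = (47 + y)*(114264 + y))
R(-97) - 8644 = (5370408 + (-97)² + 114311*(-97)) - 8644 = (5370408 + 9409 - 11088167) - 8644 = -5708350 - 8644 = -5716994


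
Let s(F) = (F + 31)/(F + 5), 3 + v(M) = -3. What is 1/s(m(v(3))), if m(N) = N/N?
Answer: 3/16 ≈ 0.18750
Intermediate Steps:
v(M) = -6 (v(M) = -3 - 3 = -6)
m(N) = 1
s(F) = (31 + F)/(5 + F)
1/s(m(v(3))) = 1/((31 + 1)/(5 + 1)) = 1/(32/6) = 1/((⅙)*32) = 1/(16/3) = 3/16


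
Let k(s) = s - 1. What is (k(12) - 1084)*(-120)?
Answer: 128760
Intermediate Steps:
k(s) = -1 + s
(k(12) - 1084)*(-120) = ((-1 + 12) - 1084)*(-120) = (11 - 1084)*(-120) = -1073*(-120) = 128760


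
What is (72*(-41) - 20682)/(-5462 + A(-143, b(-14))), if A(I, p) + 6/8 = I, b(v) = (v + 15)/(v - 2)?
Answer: 94536/22423 ≈ 4.2160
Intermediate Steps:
b(v) = (15 + v)/(-2 + v)
A(I, p) = -¾ + I
(72*(-41) - 20682)/(-5462 + A(-143, b(-14))) = (72*(-41) - 20682)/(-5462 + (-¾ - 143)) = (-2952 - 20682)/(-5462 - 575/4) = -23634/(-22423/4) = -23634*(-4/22423) = 94536/22423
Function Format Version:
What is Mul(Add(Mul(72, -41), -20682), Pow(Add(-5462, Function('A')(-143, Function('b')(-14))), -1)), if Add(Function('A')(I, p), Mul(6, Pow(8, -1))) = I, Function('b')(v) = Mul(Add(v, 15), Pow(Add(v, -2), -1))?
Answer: Rational(94536, 22423) ≈ 4.2160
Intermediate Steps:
Function('b')(v) = Mul(Pow(Add(-2, v), -1), Add(15, v)) (Function('b')(v) = Mul(Add(15, v), Pow(Add(-2, v), -1)) = Mul(Pow(Add(-2, v), -1), Add(15, v)))
Function('A')(I, p) = Add(Rational(-3, 4), I)
Mul(Add(Mul(72, -41), -20682), Pow(Add(-5462, Function('A')(-143, Function('b')(-14))), -1)) = Mul(Add(Mul(72, -41), -20682), Pow(Add(-5462, Add(Rational(-3, 4), -143)), -1)) = Mul(Add(-2952, -20682), Pow(Add(-5462, Rational(-575, 4)), -1)) = Mul(-23634, Pow(Rational(-22423, 4), -1)) = Mul(-23634, Rational(-4, 22423)) = Rational(94536, 22423)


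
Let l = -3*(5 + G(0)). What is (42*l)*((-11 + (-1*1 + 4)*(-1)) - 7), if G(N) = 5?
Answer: 26460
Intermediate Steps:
l = -30 (l = -3*(5 + 5) = -3*10 = -30)
(42*l)*((-11 + (-1*1 + 4)*(-1)) - 7) = (42*(-30))*((-11 + (-1*1 + 4)*(-1)) - 7) = -1260*((-11 + (-1 + 4)*(-1)) - 7) = -1260*((-11 + 3*(-1)) - 7) = -1260*((-11 - 3) - 7) = -1260*(-14 - 7) = -1260*(-21) = 26460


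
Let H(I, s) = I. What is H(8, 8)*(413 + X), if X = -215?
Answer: 1584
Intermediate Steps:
H(8, 8)*(413 + X) = 8*(413 - 215) = 8*198 = 1584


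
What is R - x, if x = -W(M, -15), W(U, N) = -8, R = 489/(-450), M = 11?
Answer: -1363/150 ≈ -9.0867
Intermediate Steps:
R = -163/150 (R = 489*(-1/450) = -163/150 ≈ -1.0867)
x = 8 (x = -1*(-8) = 8)
R - x = -163/150 - 1*8 = -163/150 - 8 = -1363/150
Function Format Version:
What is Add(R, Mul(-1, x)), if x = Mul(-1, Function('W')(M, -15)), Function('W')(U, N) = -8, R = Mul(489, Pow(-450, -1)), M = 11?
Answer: Rational(-1363, 150) ≈ -9.0867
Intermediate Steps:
R = Rational(-163, 150) (R = Mul(489, Rational(-1, 450)) = Rational(-163, 150) ≈ -1.0867)
x = 8 (x = Mul(-1, -8) = 8)
Add(R, Mul(-1, x)) = Add(Rational(-163, 150), Mul(-1, 8)) = Add(Rational(-163, 150), -8) = Rational(-1363, 150)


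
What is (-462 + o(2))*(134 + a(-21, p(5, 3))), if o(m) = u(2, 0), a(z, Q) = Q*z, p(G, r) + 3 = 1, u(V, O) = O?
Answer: -81312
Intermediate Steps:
p(G, r) = -2 (p(G, r) = -3 + 1 = -2)
o(m) = 0
(-462 + o(2))*(134 + a(-21, p(5, 3))) = (-462 + 0)*(134 - 2*(-21)) = -462*(134 + 42) = -462*176 = -81312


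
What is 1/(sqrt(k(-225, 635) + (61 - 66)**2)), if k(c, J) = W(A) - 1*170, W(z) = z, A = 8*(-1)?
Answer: -I*sqrt(17)/51 ≈ -0.080845*I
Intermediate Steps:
A = -8
k(c, J) = -178 (k(c, J) = -8 - 1*170 = -8 - 170 = -178)
1/(sqrt(k(-225, 635) + (61 - 66)**2)) = 1/(sqrt(-178 + (61 - 66)**2)) = 1/(sqrt(-178 + (-5)**2)) = 1/(sqrt(-178 + 25)) = 1/(sqrt(-153)) = 1/(3*I*sqrt(17)) = -I*sqrt(17)/51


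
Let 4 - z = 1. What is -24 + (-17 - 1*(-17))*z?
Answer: -24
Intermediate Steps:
z = 3 (z = 4 - 1*1 = 4 - 1 = 3)
-24 + (-17 - 1*(-17))*z = -24 + (-17 - 1*(-17))*3 = -24 + (-17 + 17)*3 = -24 + 0*3 = -24 + 0 = -24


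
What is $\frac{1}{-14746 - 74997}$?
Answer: $- \frac{1}{89743} \approx -1.1143 \cdot 10^{-5}$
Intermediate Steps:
$\frac{1}{-14746 - 74997} = \frac{1}{-89743} = - \frac{1}{89743}$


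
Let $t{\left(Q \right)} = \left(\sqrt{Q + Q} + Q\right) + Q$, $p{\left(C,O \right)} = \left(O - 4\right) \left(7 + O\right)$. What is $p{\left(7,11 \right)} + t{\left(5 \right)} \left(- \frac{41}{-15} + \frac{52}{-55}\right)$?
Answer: $\frac{4748}{33} + \frac{59 \sqrt{10}}{33} \approx 149.53$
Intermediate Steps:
$p{\left(C,O \right)} = \left(-4 + O\right) \left(7 + O\right)$
$t{\left(Q \right)} = 2 Q + \sqrt{2} \sqrt{Q}$ ($t{\left(Q \right)} = \left(\sqrt{2 Q} + Q\right) + Q = \left(\sqrt{2} \sqrt{Q} + Q\right) + Q = \left(Q + \sqrt{2} \sqrt{Q}\right) + Q = 2 Q + \sqrt{2} \sqrt{Q}$)
$p{\left(7,11 \right)} + t{\left(5 \right)} \left(- \frac{41}{-15} + \frac{52}{-55}\right) = \left(-28 + 11^{2} + 3 \cdot 11\right) + \left(2 \cdot 5 + \sqrt{2} \sqrt{5}\right) \left(- \frac{41}{-15} + \frac{52}{-55}\right) = \left(-28 + 121 + 33\right) + \left(10 + \sqrt{10}\right) \left(\left(-41\right) \left(- \frac{1}{15}\right) + 52 \left(- \frac{1}{55}\right)\right) = 126 + \left(10 + \sqrt{10}\right) \left(\frac{41}{15} - \frac{52}{55}\right) = 126 + \left(10 + \sqrt{10}\right) \frac{59}{33} = 126 + \left(\frac{590}{33} + \frac{59 \sqrt{10}}{33}\right) = \frac{4748}{33} + \frac{59 \sqrt{10}}{33}$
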